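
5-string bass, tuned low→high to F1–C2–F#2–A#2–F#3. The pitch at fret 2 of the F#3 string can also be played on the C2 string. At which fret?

20

F#3 at fret 2 is F#3 + 2 semitones = G#3.
The open C2 string is 18 semitones below the open F#3, so the same pitch on the C2 string lies at fret 2 + 18 = 20.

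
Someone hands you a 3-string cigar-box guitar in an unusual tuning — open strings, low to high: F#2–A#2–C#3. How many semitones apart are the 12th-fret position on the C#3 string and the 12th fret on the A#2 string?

C#3 at fret 12 → C#4 (MIDI 61); A#2 at fret 12 → A#3 (MIDI 58).
61 − 58 = 3, so the two pitches are 3 semitones apart, with C#4 the higher.

3 semitones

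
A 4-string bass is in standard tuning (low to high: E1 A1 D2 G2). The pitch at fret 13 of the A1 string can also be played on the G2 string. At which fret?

A1 at fret 13 is A1 + 13 semitones = A♯2.
The open G2 string is 10 semitones above the open A1, so the same pitch on the G2 string lies at fret 13 − 10 = 3.

3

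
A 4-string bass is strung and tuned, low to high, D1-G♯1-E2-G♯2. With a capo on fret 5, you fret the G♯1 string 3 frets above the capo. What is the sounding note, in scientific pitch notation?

E2

The capo raises the open G♯1 by 5 semitones to C♯2; fretting 3 more gives G♯1 + 5 + 3 = G♯1 + 8 semitones = E2.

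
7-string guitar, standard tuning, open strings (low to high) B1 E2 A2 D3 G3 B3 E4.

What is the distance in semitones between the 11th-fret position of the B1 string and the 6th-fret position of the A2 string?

5 semitones

B1 at fret 11 → A#2 (MIDI 46); A2 at fret 6 → D#3 (MIDI 51).
46 − 51 = -5, so the two pitches are 5 semitones apart, with D#3 the higher.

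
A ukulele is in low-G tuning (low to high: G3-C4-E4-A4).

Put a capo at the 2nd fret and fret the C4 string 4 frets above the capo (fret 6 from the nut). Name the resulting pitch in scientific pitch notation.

F#4

The capo raises the open C4 by 2 semitones to D4; fretting 4 more gives C4 + 2 + 4 = C4 + 6 semitones = F#4.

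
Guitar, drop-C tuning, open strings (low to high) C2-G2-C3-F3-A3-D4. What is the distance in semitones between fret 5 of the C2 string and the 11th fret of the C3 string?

C2 at fret 5 → F2 (MIDI 41); C3 at fret 11 → B3 (MIDI 59).
41 − 59 = -18, so the two pitches are 18 semitones apart, with B3 the higher.

18 semitones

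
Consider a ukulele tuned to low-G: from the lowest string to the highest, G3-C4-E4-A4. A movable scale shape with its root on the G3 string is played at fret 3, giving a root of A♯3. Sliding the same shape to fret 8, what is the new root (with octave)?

D♯4

Moving from fret 3 to fret 8 shifts the root by 5 semitones.
A♯3 up 5 semitones is D♯4.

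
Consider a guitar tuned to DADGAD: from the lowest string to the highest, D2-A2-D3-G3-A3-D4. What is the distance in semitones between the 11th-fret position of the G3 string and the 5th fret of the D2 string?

23 semitones

G3 at fret 11 → F#4 (MIDI 66); D2 at fret 5 → G2 (MIDI 43).
66 − 43 = 23, so the two pitches are 23 semitones apart, with F#4 the higher.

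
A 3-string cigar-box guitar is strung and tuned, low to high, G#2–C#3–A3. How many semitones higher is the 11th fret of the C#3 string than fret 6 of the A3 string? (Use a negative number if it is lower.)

C#3 at fret 11 → C4 (MIDI 60); A3 at fret 6 → D#4 (MIDI 63).
60 − 63 = -3, so the two pitches are 3 semitones apart.

-3 semitones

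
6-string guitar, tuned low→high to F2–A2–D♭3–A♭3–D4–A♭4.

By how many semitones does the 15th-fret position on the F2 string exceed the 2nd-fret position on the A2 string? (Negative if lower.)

9 semitones

F2 at fret 15 → A♭3 (MIDI 56); A2 at fret 2 → B2 (MIDI 47).
56 − 47 = 9, so the two pitches are 9 semitones apart.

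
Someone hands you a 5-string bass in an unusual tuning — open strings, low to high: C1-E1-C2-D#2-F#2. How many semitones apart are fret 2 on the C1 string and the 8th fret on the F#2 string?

C1 at fret 2 → D1 (MIDI 26); F#2 at fret 8 → D3 (MIDI 50).
26 − 50 = -24, so the two pitches are 24 semitones apart, with D3 the higher.

24 semitones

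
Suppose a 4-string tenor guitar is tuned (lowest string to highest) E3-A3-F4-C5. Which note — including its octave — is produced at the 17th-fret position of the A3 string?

The open A3 string plus 17 semitones: A–A#–B–C–…–C–C#–D.
The walk passes from B into C 2 times, so the octave number goes from 3 to 5.

D5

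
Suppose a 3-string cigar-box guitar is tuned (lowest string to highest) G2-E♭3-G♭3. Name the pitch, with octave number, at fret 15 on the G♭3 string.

The open G♭3 string plus 15 semitones: Gb–G–Ab–A–…–G–Ab–A.
The walk passes from B into C once, so the octave number goes from 3 to 4.

A4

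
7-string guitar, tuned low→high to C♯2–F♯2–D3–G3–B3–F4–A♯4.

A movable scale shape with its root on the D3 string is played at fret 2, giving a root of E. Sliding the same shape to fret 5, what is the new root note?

Moving from fret 2 to fret 5 shifts the root by 3 semitones.
E up 3 semitones is G.

G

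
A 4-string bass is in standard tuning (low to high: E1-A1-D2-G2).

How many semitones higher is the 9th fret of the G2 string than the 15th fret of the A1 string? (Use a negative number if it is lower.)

4 semitones

G2 at fret 9 → E3 (MIDI 52); A1 at fret 15 → C3 (MIDI 48).
52 − 48 = 4, so the two pitches are 4 semitones apart.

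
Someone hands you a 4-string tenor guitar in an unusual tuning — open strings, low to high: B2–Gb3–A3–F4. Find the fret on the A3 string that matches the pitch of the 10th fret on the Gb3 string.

Gb3 at fret 10 is Gb3 + 10 semitones = E4.
The open A3 string is 3 semitones above the open Gb3, so the same pitch on the A3 string lies at fret 10 − 3 = 7.

7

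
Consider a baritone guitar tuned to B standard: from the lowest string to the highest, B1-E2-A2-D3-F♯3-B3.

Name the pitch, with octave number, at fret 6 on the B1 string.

Each fret is one semitone, so B1 + 6 = F2.

F2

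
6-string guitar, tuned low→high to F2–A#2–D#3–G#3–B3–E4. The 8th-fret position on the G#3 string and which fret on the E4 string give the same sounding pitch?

G#3 at fret 8 is G#3 + 8 semitones = E4.
The open E4 string is 8 semitones above the open G#3, so the same pitch on the E4 string lies at fret 8 − 8 = 0.

0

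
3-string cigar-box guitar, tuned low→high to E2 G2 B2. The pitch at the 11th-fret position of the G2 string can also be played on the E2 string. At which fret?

Fret 11 on G2 is MIDI 43 + 11 = 54 (F#3). On the E2 string (open MIDI 40), that pitch is 54 − 40 = fret 14.

14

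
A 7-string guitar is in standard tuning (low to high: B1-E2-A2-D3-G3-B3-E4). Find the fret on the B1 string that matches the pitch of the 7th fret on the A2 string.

17

A2 at fret 7 is A2 + 7 semitones = E3.
The open B1 string is 10 semitones below the open A2, so the same pitch on the B1 string lies at fret 7 + 10 = 17.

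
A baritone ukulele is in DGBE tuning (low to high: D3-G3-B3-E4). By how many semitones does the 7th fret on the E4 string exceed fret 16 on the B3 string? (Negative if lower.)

-4 semitones

E4 at fret 7 → B4 (MIDI 71); B3 at fret 16 → D#5 (MIDI 75).
71 − 75 = -4, so the two pitches are 4 semitones apart.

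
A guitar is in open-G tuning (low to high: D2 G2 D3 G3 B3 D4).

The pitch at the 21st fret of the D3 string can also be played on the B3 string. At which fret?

12

Fret 21 on D3 is MIDI 50 + 21 = 71 (B4). On the B3 string (open MIDI 59), that pitch is 71 − 59 = fret 12.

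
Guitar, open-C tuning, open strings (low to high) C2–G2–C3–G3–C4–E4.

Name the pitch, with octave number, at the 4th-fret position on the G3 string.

B3

The open G3 string plus 4 semitones: G–G#–A–A#–B.
No B→C boundary is crossed, so the octave stays at 3.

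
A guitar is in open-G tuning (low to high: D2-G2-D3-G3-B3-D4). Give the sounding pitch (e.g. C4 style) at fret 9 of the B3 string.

G♯4

B3 is MIDI 59. Adding 9 gives 68, which is G♯4.
(Equivalently spelled A♭4.)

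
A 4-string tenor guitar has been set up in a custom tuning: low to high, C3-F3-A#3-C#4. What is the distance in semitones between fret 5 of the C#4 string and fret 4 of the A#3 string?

4 semitones

C#4 at fret 5 → F#4 (MIDI 66); A#3 at fret 4 → D4 (MIDI 62).
66 − 62 = 4, so the two pitches are 4 semitones apart, with F#4 the higher.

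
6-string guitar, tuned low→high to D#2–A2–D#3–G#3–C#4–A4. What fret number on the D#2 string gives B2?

8

B2 is 8 semitones above the open D#2 (D#–E–F–F#–G–G#–A–A#–B), so it sits at fret 8.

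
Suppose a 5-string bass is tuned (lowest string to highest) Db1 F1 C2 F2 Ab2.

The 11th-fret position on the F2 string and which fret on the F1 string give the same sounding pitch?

Fret 11 on F2 is MIDI 41 + 11 = 52 (E3). On the F1 string (open MIDI 29), that pitch is 52 − 29 = fret 23.

23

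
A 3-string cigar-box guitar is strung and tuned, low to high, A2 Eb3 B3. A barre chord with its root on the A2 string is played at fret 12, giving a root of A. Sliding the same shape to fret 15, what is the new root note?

C

Moving from fret 12 to fret 15 shifts the root by 3 semitones.
A up 3 semitones is C.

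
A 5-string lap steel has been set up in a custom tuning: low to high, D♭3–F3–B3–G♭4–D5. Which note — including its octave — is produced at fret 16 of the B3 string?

E♭5

Each fret is one semitone, so B3 + 16 = E♭5.
(Equivalently spelled D♯5.)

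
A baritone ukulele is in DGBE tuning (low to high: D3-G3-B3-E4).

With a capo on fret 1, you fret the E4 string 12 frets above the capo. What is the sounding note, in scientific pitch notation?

F5

The capo raises the open E4 by 1 semitone to F4; fretting 12 more gives E4 + 1 + 12 = E4 + 13 semitones = F5.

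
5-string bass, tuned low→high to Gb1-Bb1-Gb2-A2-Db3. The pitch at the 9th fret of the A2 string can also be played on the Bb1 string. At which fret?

A2 at fret 9 is A2 + 9 semitones = Gb3.
The open Bb1 string is 11 semitones below the open A2, so the same pitch on the Bb1 string lies at fret 9 + 11 = 20.

20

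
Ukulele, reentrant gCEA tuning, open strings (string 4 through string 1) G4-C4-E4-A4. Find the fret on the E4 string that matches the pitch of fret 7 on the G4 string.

10

Fret 7 on G4 is MIDI 67 + 7 = 74 (D5). On the E4 string (open MIDI 64), that pitch is 74 − 64 = fret 10.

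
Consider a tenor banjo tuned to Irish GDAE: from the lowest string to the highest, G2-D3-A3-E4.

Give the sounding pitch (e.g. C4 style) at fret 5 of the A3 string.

D4

Each fret is one semitone, so A3 + 5 = D4.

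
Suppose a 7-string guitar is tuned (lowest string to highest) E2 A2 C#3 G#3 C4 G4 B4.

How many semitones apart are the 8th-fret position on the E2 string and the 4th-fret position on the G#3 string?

12 semitones

E2 at fret 8 → C3 (MIDI 48); G#3 at fret 4 → C4 (MIDI 60).
48 − 60 = -12, so the two pitches are 12 semitones apart, with C4 the higher.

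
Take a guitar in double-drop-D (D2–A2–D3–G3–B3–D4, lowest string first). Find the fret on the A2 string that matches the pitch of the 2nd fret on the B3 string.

Fret 2 on B3 is MIDI 59 + 2 = 61 (C#4). On the A2 string (open MIDI 45), that pitch is 61 − 45 = fret 16.

16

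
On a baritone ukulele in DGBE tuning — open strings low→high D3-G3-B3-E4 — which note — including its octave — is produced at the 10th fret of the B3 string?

A4

The open B3 string plus 10 semitones: B–C–C#–D–…–G–G#–A.
The walk passes from B into C once, so the octave number goes from 3 to 4.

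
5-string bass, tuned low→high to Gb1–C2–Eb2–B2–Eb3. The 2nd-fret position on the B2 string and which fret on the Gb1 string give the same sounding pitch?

B2 at fret 2 is B2 + 2 semitones = Db3.
The open Gb1 string is 17 semitones below the open B2, so the same pitch on the Gb1 string lies at fret 2 + 17 = 19.

19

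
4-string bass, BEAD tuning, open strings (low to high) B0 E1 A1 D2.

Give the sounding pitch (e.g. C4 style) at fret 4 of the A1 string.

C#2

A1 is MIDI 33. Adding 4 gives 37, which is C#2.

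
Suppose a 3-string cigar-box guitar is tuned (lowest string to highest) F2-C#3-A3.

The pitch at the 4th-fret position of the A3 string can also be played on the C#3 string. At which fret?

12

Fret 4 on A3 is MIDI 57 + 4 = 61 (C#4). On the C#3 string (open MIDI 49), that pitch is 61 − 49 = fret 12.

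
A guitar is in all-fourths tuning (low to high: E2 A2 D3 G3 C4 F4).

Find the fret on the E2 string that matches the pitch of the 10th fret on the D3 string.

20

D3 at fret 10 is D3 + 10 semitones = C4.
The open E2 string is 10 semitones below the open D3, so the same pitch on the E2 string lies at fret 10 + 10 = 20.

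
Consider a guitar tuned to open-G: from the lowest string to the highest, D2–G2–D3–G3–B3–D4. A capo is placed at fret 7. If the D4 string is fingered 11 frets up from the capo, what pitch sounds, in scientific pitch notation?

G#5

The capo raises the open D4 by 7 semitones to A4; fretting 11 more gives D4 + 7 + 11 = D4 + 18 semitones = G#5.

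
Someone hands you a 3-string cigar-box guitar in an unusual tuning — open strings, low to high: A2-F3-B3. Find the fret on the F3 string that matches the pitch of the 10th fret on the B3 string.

16

Fret 10 on B3 is MIDI 59 + 10 = 69 (A4). On the F3 string (open MIDI 53), that pitch is 69 − 53 = fret 16.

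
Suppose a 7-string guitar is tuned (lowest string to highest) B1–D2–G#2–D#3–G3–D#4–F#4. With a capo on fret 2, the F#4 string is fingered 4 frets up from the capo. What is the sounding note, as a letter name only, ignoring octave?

The capo raises the open F#4 by 2 semitones to G#4; fretting 4 more gives F#4 + 2 + 4 = F#4 + 6 semitones, landing on C.

C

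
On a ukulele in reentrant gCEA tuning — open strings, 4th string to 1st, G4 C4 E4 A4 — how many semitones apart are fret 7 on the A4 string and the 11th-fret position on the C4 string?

5 semitones

A4 at fret 7 → E5 (MIDI 76); C4 at fret 11 → B4 (MIDI 71).
76 − 71 = 5, so the two pitches are 5 semitones apart, with E5 the higher.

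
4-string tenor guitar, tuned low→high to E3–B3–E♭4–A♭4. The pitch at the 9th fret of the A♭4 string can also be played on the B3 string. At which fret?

18

Fret 9 on A♭4 is MIDI 68 + 9 = 77 (F5). On the B3 string (open MIDI 59), that pitch is 77 − 59 = fret 18.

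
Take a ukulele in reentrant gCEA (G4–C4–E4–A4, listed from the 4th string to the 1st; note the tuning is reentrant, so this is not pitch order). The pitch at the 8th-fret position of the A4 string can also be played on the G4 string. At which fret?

10

A4 at fret 8 is A4 + 8 semitones = F5.
The open G4 string is 2 semitones below the open A4, so the same pitch on the G4 string lies at fret 8 + 2 = 10.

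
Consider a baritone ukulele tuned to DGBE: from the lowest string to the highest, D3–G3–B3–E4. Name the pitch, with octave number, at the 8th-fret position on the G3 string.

Each fret is one semitone, so G3 + 8 = D#4.
(Equivalently spelled Eb4.)

D#4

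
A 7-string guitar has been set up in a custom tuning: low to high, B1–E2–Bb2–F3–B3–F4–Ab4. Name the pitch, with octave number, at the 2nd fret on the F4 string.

F4 is MIDI 65. Adding 2 gives 67, which is G4.

G4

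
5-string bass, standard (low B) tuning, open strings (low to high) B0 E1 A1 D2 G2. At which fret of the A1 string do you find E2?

E2 is 7 semitones above the open A1 (A–A#–B–C–C#–D–D#–E), so it sits at fret 7.

7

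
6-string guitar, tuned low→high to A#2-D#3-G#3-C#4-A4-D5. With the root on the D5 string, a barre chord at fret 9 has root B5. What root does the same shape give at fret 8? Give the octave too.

Moving from fret 9 to fret 8 shifts the root by -1 semitone.
B5 down 1 semitone is A#5.

A#5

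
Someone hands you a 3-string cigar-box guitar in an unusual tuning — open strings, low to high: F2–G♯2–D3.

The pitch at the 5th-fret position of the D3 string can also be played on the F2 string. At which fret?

Fret 5 on D3 is MIDI 50 + 5 = 55 (G3). On the F2 string (open MIDI 41), that pitch is 55 − 41 = fret 14.

14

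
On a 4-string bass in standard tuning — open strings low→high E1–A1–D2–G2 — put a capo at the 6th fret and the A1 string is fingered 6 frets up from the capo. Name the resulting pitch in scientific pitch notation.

The capo raises the open A1 by 6 semitones to D#2; fretting 6 more gives A1 + 6 + 6 = A1 + 12 semitones = A2.

A2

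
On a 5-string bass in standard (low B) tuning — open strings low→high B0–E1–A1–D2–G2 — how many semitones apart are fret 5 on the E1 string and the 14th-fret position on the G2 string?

24 semitones

E1 at fret 5 → A1 (MIDI 33); G2 at fret 14 → A3 (MIDI 57).
33 − 57 = -24, so the two pitches are 24 semitones apart, with A3 the higher.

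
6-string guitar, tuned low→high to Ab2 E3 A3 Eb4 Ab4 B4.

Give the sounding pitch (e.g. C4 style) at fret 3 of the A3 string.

Each fret is one semitone, so A3 + 3 = C4.

C4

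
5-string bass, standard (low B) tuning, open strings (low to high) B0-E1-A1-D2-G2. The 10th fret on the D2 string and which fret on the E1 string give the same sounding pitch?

20

D2 at fret 10 is D2 + 10 semitones = C3.
The open E1 string is 10 semitones below the open D2, so the same pitch on the E1 string lies at fret 10 + 10 = 20.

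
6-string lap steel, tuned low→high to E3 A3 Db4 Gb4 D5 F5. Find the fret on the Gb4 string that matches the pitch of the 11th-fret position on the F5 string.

22

F5 at fret 11 is F5 + 11 semitones = E6.
The open Gb4 string is 11 semitones below the open F5, so the same pitch on the Gb4 string lies at fret 11 + 11 = 22.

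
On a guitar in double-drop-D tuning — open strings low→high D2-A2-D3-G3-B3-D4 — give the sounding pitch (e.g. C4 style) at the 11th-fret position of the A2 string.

Each fret is one semitone, so A2 + 11 = G#3.
(Equivalently spelled Ab3.)

G#3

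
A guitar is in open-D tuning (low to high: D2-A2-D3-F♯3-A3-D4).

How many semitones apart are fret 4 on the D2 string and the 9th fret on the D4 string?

D2 at fret 4 → F♯2 (MIDI 42); D4 at fret 9 → B4 (MIDI 71).
42 − 71 = -29, so the two pitches are 29 semitones apart, with B4 the higher.

29 semitones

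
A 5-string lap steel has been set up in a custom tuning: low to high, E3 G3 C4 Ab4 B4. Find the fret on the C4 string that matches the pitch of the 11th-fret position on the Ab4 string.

Ab4 at fret 11 is Ab4 + 11 semitones = G5.
The open C4 string is 8 semitones below the open Ab4, so the same pitch on the C4 string lies at fret 11 + 8 = 19.

19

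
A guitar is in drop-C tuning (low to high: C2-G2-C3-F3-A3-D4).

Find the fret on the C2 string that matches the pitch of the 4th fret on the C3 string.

16

C3 at fret 4 is C3 + 4 semitones = E3.
The open C2 string is 12 semitones below the open C3, so the same pitch on the C2 string lies at fret 4 + 12 = 16.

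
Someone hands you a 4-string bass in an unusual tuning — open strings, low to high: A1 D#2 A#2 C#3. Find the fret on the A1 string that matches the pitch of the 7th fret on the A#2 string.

Fret 7 on A#2 is MIDI 46 + 7 = 53 (F3). On the A1 string (open MIDI 33), that pitch is 53 − 33 = fret 20.

20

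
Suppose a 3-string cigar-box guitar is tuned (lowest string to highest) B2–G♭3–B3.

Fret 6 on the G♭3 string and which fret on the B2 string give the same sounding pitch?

G♭3 at fret 6 is G♭3 + 6 semitones = C4.
The open B2 string is 7 semitones below the open G♭3, so the same pitch on the B2 string lies at fret 6 + 7 = 13.

13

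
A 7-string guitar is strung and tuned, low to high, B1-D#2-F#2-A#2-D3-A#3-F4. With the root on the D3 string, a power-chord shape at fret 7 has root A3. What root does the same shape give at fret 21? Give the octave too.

Moving from fret 7 to fret 21 shifts the root by 14 semitones.
A3 up 14 semitones is B4.

B4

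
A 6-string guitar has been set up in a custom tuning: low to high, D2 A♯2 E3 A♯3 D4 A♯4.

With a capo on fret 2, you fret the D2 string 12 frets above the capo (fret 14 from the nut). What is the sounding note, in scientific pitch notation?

E3

The capo raises the open D2 by 2 semitones to E2; fretting 12 more gives D2 + 2 + 12 = D2 + 14 semitones = E3.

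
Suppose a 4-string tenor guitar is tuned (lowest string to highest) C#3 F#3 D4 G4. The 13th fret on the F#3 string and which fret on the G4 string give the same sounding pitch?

0

Fret 13 on F#3 is MIDI 54 + 13 = 67 (G4). On the G4 string (open MIDI 67), that pitch is 67 − 67 = fret 0.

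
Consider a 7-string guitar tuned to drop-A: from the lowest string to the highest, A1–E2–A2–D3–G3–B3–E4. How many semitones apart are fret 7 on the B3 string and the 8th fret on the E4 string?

6 semitones

B3 at fret 7 → F#4 (MIDI 66); E4 at fret 8 → C5 (MIDI 72).
66 − 72 = -6, so the two pitches are 6 semitones apart, with C5 the higher.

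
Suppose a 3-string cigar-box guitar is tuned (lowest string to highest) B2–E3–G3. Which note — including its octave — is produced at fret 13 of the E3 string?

The open E3 string plus 13 semitones: E–F–F#–G–…–D#–E–F.
The walk passes from B into C once, so the octave number goes from 3 to 4.

F4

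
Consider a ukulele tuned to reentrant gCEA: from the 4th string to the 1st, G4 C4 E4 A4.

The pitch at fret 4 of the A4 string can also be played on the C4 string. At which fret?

A4 at fret 4 is A4 + 4 semitones = C#5.
The open C4 string is 9 semitones below the open A4, so the same pitch on the C4 string lies at fret 4 + 9 = 13.

13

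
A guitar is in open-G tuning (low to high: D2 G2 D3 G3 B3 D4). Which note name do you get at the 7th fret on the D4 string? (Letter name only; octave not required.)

A

The open D4 string plus 7 semitones: D–D#–E–F–F#–G–G#–A.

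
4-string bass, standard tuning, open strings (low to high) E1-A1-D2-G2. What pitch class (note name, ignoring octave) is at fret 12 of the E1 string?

Each fret is one semitone, so E1 + 12 = E.

E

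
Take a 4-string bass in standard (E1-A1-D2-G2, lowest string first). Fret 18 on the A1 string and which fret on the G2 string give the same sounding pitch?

Fret 18 on A1 is MIDI 33 + 18 = 51 (D#3). On the G2 string (open MIDI 43), that pitch is 51 − 43 = fret 8.

8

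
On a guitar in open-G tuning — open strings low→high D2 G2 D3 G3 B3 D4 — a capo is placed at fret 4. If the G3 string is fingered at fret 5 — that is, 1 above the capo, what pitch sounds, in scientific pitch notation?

The capo raises the open G3 by 4 semitones to B3; fretting 1 more gives G3 + 4 + 1 = G3 + 5 semitones = C4.

C4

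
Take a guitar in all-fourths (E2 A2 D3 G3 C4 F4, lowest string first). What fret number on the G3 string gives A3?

2

A3 is 2 semitones above the open G3 (G–G#–A), so it sits at fret 2.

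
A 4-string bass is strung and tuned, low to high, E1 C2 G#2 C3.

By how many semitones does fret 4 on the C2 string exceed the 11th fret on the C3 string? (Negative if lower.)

C2 at fret 4 → E2 (MIDI 40); C3 at fret 11 → B3 (MIDI 59).
40 − 59 = -19, so the two pitches are 19 semitones apart.

-19 semitones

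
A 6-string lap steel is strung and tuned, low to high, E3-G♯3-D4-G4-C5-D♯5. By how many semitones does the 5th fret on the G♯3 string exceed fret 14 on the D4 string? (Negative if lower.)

G♯3 at fret 5 → C♯4 (MIDI 61); D4 at fret 14 → E5 (MIDI 76).
61 − 76 = -15, so the two pitches are 15 semitones apart.

-15 semitones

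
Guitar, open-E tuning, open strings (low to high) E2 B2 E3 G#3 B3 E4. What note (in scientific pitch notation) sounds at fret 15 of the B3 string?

Each fret is one semitone, so B3 + 15 = D5.

D5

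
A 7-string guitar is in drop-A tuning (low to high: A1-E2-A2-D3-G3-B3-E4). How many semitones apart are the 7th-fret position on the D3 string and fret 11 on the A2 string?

D3 at fret 7 → A3 (MIDI 57); A2 at fret 11 → G#3 (MIDI 56).
57 − 56 = 1, so the two pitches are 1 semitone apart, with A3 the higher.

1 semitone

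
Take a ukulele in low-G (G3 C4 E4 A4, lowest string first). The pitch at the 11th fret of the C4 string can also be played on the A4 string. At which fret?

C4 at fret 11 is C4 + 11 semitones = B4.
The open A4 string is 9 semitones above the open C4, so the same pitch on the A4 string lies at fret 11 − 9 = 2.

2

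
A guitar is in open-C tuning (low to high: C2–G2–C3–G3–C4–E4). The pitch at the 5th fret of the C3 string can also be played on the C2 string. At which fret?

C3 at fret 5 is C3 + 5 semitones = F3.
The open C2 string is 12 semitones below the open C3, so the same pitch on the C2 string lies at fret 5 + 12 = 17.

17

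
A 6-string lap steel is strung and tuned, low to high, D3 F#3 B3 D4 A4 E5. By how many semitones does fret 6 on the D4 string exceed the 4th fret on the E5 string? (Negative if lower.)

-12 semitones

D4 at fret 6 → G#4 (MIDI 68); E5 at fret 4 → G#5 (MIDI 80).
68 − 80 = -12, so the two pitches are 12 semitones apart.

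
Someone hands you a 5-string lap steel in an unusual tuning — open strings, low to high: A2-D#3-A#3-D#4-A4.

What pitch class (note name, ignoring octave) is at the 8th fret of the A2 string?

F

A2 is MIDI 45. Adding 8 gives 53; 53 mod 12 = 5, i.e. F.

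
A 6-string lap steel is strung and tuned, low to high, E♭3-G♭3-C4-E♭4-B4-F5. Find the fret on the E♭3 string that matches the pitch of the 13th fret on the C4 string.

C4 at fret 13 is C4 + 13 semitones = D♭5.
The open E♭3 string is 9 semitones below the open C4, so the same pitch on the E♭3 string lies at fret 13 + 9 = 22.

22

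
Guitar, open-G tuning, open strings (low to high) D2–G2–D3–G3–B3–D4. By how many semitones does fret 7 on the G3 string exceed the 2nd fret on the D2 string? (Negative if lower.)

G3 at fret 7 → D4 (MIDI 62); D2 at fret 2 → E2 (MIDI 40).
62 − 40 = 22, so the two pitches are 22 semitones apart.

22 semitones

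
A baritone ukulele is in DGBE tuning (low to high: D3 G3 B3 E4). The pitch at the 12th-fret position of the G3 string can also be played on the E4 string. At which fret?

3

Fret 12 on G3 is MIDI 55 + 12 = 67 (G4). On the E4 string (open MIDI 64), that pitch is 67 − 64 = fret 3.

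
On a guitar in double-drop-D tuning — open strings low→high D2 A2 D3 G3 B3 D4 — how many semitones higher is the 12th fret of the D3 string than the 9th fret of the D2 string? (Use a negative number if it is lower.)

15 semitones

D3 at fret 12 → D4 (MIDI 62); D2 at fret 9 → B2 (MIDI 47).
62 − 47 = 15, so the two pitches are 15 semitones apart.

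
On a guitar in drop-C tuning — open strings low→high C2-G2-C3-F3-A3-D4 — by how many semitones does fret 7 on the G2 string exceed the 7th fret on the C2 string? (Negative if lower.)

7 semitones

G2 at fret 7 → D3 (MIDI 50); C2 at fret 7 → G2 (MIDI 43).
50 − 43 = 7, so the two pitches are 7 semitones apart.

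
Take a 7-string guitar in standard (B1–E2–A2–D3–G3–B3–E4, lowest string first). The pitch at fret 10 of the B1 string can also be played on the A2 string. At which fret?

0

Fret 10 on B1 is MIDI 35 + 10 = 45 (A2). On the A2 string (open MIDI 45), that pitch is 45 − 45 = fret 0.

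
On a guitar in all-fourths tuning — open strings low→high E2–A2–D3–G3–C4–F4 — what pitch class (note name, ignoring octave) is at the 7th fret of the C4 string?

C4 is MIDI 60. Adding 7 gives 67; 67 mod 12 = 7, i.e. G.

G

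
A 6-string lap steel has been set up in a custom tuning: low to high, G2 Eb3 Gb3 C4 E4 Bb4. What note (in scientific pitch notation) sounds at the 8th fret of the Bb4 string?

Gb5

The open Bb4 string plus 8 semitones: Bb–B–C–Db–D–Eb–E–F–Gb.
The walk passes from B into C once, so the octave number goes from 4 to 5.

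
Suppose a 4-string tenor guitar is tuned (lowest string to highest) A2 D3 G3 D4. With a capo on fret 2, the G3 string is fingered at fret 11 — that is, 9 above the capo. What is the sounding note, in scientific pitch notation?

F♯4

The capo raises the open G3 by 2 semitones to A3; fretting 9 more gives G3 + 2 + 9 = G3 + 11 semitones = F♯4.
(Also written G♭.)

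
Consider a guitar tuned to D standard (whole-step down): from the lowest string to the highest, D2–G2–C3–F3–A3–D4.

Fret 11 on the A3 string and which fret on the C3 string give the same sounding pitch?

A3 at fret 11 is A3 + 11 semitones = G#4.
The open C3 string is 9 semitones below the open A3, so the same pitch on the C3 string lies at fret 11 + 9 = 20.

20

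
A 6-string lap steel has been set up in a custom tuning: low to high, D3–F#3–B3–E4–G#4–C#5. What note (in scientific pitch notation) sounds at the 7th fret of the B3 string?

F#4

Each fret is one semitone, so B3 + 7 = F#4.
(Equivalently spelled Gb4.)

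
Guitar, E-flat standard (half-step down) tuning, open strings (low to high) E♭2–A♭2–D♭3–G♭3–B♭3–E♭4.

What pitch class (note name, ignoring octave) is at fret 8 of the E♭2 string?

Each fret is one semitone, so E♭2 + 8 = B.

B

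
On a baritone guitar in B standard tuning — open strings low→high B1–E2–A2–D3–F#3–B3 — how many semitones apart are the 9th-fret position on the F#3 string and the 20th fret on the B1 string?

8 semitones

F#3 at fret 9 → D#4 (MIDI 63); B1 at fret 20 → G3 (MIDI 55).
63 − 55 = 8, so the two pitches are 8 semitones apart, with D#4 the higher.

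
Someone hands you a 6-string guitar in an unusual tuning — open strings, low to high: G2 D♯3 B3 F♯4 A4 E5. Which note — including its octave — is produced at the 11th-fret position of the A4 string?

G♯5

Each fret is one semitone, so A4 + 11 = G♯5.
(Equivalently spelled A♭5.)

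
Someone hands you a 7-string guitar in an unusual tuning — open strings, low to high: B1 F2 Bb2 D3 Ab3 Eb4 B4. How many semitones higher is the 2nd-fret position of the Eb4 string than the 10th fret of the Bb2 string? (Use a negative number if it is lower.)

Eb4 at fret 2 → F4 (MIDI 65); Bb2 at fret 10 → Ab3 (MIDI 56).
65 − 56 = 9, so the two pitches are 9 semitones apart.

9 semitones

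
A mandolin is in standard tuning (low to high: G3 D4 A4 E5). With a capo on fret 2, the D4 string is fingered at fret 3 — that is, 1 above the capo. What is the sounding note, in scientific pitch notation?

F4

The capo raises the open D4 by 2 semitones to E4; fretting 1 more gives D4 + 2 + 1 = D4 + 3 semitones = F4.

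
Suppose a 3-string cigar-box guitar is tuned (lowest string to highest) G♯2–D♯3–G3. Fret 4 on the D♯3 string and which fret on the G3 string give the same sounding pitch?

0

D♯3 at fret 4 is D♯3 + 4 semitones = G3.
The open G3 string is 4 semitones above the open D♯3, so the same pitch on the G3 string lies at fret 4 − 4 = 0.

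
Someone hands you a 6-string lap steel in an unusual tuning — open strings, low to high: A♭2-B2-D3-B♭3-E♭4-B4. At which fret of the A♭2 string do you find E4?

E4 is 20 semitones above the open A♭2 (Ab–A–Bb–B–…–D–Eb–E), so it sits at fret 20.

20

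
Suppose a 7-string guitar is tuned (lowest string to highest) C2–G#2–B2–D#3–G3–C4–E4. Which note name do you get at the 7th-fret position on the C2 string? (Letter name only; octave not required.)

The open C2 string plus 7 semitones: C–C#–D–D#–E–F–F#–G.

G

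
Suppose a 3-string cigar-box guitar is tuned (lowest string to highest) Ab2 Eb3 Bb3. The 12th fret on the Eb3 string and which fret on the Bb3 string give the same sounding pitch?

Fret 12 on Eb3 is MIDI 51 + 12 = 63 (Eb4). On the Bb3 string (open MIDI 58), that pitch is 63 − 58 = fret 5.

5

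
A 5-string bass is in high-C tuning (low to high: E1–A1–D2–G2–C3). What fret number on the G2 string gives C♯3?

6

C♯3 is 6 semitones above the open G2 (G–G#–A–A#–B–C–C#), so it sits at fret 6.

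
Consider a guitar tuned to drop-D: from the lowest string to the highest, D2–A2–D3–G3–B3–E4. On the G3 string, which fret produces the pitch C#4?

6

C#4 is 6 semitones above the open G3 (G–G#–A–A#–B–C–C#), so it sits at fret 6.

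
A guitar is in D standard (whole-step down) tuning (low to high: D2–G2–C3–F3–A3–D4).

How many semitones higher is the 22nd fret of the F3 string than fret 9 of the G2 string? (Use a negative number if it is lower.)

23 semitones

F3 at fret 22 → D#5 (MIDI 75); G2 at fret 9 → E3 (MIDI 52).
75 − 52 = 23, so the two pitches are 23 semitones apart.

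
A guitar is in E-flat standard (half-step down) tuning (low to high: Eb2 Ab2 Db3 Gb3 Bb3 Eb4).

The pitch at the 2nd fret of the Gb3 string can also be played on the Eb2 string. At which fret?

17

Gb3 at fret 2 is Gb3 + 2 semitones = Ab3.
The open Eb2 string is 15 semitones below the open Gb3, so the same pitch on the Eb2 string lies at fret 2 + 15 = 17.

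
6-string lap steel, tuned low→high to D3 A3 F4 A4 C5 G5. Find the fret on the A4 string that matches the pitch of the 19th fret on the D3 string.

D3 at fret 19 is D3 + 19 semitones = A4.
The open A4 string is 19 semitones above the open D3, so the same pitch on the A4 string lies at fret 19 − 19 = 0.

0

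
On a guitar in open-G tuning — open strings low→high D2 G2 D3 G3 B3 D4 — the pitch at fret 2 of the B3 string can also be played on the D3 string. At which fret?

B3 at fret 2 is B3 + 2 semitones = C#4.
The open D3 string is 9 semitones below the open B3, so the same pitch on the D3 string lies at fret 2 + 9 = 11.

11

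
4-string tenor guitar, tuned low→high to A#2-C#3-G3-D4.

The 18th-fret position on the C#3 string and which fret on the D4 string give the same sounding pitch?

C#3 at fret 18 is C#3 + 18 semitones = G4.
The open D4 string is 13 semitones above the open C#3, so the same pitch on the D4 string lies at fret 18 − 13 = 5.

5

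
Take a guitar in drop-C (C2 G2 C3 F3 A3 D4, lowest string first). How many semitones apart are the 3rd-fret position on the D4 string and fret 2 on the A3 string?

D4 at fret 3 → F4 (MIDI 65); A3 at fret 2 → B3 (MIDI 59).
65 − 59 = 6, so the two pitches are 6 semitones apart, with F4 the higher.

6 semitones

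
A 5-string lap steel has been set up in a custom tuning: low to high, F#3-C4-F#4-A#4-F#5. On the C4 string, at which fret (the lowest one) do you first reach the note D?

From C4, count semitones up the chromatic scale until reaching D: C–C#–D — 2 steps.

2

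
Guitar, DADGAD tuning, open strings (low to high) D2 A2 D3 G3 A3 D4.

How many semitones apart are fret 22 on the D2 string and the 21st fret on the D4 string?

D2 at fret 22 → C4 (MIDI 60); D4 at fret 21 → B5 (MIDI 83).
60 − 83 = -23, so the two pitches are 23 semitones apart, with B5 the higher.

23 semitones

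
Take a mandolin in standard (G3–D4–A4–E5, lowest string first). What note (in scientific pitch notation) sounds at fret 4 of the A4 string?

C#5

The open A4 string plus 4 semitones: A–A#–B–C–C#.
The walk passes from B into C once, so the octave number goes from 4 to 5.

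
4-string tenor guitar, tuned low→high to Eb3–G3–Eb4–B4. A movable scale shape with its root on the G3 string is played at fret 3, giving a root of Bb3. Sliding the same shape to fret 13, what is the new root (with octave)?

Moving from fret 3 to fret 13 shifts the root by 10 semitones.
Bb3 up 10 semitones is Ab4.

Ab4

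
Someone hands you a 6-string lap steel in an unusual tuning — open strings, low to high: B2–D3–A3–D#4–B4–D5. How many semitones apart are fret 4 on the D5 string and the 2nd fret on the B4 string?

D5 at fret 4 → F#5 (MIDI 78); B4 at fret 2 → C#5 (MIDI 73).
78 − 73 = 5, so the two pitches are 5 semitones apart, with F#5 the higher.

5 semitones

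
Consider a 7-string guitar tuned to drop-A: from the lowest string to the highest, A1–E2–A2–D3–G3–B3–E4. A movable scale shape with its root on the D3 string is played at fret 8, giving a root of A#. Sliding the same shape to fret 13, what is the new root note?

Moving from fret 8 to fret 13 shifts the root by 5 semitones.
A# up 5 semitones is D#.

D#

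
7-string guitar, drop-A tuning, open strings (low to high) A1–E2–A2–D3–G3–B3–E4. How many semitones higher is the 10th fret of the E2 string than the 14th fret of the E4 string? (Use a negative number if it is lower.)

-28 semitones

E2 at fret 10 → D3 (MIDI 50); E4 at fret 14 → F#5 (MIDI 78).
50 − 78 = -28, so the two pitches are 28 semitones apart.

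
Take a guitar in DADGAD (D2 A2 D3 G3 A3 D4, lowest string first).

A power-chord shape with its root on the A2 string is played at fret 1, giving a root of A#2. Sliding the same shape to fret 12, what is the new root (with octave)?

Moving from fret 1 to fret 12 shifts the root by 11 semitones.
A#2 up 11 semitones is A3.

A3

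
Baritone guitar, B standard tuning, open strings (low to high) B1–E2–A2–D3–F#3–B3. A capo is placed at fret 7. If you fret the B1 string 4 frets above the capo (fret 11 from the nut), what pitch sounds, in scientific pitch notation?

A#2

The capo raises the open B1 by 7 semitones to F#2; fretting 4 more gives B1 + 7 + 4 = B1 + 11 semitones = A#2.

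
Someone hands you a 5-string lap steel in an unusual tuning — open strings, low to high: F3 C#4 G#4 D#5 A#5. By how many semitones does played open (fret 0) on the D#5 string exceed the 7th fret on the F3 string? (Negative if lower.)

D#5 at fret 0 → D#5 (MIDI 75); F3 at fret 7 → C4 (MIDI 60).
75 − 60 = 15, so the two pitches are 15 semitones apart.

15 semitones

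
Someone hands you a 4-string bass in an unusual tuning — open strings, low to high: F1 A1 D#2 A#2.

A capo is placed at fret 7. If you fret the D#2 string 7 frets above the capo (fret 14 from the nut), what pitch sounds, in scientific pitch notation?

F3

The capo raises the open D#2 by 7 semitones to A#2; fretting 7 more gives D#2 + 7 + 7 = D#2 + 14 semitones = F3.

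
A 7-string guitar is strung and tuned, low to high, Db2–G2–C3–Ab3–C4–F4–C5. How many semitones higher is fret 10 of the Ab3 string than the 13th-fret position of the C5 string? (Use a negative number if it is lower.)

-19 semitones

Ab3 at fret 10 → Gb4 (MIDI 66); C5 at fret 13 → Db6 (MIDI 85).
66 − 85 = -19, so the two pitches are 19 semitones apart.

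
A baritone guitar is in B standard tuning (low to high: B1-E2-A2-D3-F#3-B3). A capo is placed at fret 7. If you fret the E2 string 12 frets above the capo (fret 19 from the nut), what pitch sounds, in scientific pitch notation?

B3

The capo raises the open E2 by 7 semitones to B2; fretting 12 more gives E2 + 7 + 12 = E2 + 19 semitones = B3.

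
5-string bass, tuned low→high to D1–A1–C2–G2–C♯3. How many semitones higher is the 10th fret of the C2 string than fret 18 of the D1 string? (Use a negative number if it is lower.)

2 semitones

C2 at fret 10 → A♯2 (MIDI 46); D1 at fret 18 → G♯2 (MIDI 44).
46 − 44 = 2, so the two pitches are 2 semitones apart.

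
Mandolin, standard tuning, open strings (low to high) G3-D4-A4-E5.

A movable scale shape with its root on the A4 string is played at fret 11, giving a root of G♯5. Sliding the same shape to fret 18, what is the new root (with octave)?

Moving from fret 11 to fret 18 shifts the root by 7 semitones.
G♯5 up 7 semitones is D♯6.

D♯6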